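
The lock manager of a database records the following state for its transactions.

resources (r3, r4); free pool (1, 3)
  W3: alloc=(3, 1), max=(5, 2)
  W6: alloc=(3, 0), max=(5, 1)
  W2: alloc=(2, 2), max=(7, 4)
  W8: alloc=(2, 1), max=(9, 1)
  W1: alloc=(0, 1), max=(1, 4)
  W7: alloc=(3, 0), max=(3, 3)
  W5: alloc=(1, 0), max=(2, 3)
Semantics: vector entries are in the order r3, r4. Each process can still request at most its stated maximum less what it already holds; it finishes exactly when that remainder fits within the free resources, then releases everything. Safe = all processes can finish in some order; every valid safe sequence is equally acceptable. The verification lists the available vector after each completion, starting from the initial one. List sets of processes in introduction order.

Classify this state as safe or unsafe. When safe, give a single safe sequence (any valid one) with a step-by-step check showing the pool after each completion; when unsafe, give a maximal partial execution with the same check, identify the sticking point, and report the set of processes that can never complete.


The state is SAFE; one workable sequence: W7, W3, W5, W8, W1, W6, W2.
Key observation: at W7 the run first touches a limit — (0, 3) against (1, 3), exact on a resource it actually requests.
Check, step by step:
  pool = (1, 3)
  W7 needs (0, 3) <= (1, 3) -> finishes; pool += (3, 0) = (4, 3)
  W3 needs (2, 1) <= (4, 3) -> finishes; pool += (3, 1) = (7, 4)
  W5 needs (1, 3) <= (7, 4) -> finishes; pool += (1, 0) = (8, 4)
  W8 needs (7, 0) <= (8, 4) -> finishes; pool += (2, 1) = (10, 5)
  W1 needs (1, 3) <= (10, 5) -> finishes; pool += (0, 1) = (10, 6)
  W6 needs (2, 1) <= (10, 6) -> finishes; pool += (3, 0) = (13, 6)
  W2 needs (5, 2) <= (13, 6) -> finishes; pool += (2, 2) = (15, 8)


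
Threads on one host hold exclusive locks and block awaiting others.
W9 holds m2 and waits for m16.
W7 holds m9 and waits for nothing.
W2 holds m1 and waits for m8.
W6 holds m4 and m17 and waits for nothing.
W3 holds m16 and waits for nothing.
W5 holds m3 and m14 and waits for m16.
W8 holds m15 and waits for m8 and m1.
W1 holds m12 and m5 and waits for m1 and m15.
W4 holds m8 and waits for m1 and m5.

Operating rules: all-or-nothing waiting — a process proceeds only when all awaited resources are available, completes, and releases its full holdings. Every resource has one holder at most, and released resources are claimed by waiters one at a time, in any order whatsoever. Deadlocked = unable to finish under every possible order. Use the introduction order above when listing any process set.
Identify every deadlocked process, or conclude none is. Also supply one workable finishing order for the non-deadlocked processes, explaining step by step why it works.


The deadlocked set is W2, W8, W1 and W4.
Key observation: the waits loop around W2 -> W4 -> W2 with no way out; W8 and W1 are caught in further circular waits.
One completion order for the rest: W3, W5, W6, W7, W9.
Check, step by step:
  W3 waits on nothing -> runs at once and releases m16
  run W5 (all its waits — m16 — are resolved); releases m3 and m14
  W6 waits on nothing -> runs at once and releases m4 and m17
  W7 waits on nothing -> runs at once and releases m9
  run W9 (all its waits — m16 — are resolved); releases m2


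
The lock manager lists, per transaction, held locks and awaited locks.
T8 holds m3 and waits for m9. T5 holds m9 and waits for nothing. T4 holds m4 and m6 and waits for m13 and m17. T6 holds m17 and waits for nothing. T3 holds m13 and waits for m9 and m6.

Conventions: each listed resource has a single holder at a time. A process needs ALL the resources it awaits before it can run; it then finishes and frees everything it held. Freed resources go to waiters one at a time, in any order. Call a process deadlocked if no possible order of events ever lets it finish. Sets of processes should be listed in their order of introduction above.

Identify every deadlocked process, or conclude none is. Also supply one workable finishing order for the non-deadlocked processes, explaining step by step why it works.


Deadlocked set: T4 and T3.
Key observation: T4 -> T3 -> T4 is a circular wait — nothing in it can go first; no other process is dragged down with it.
A valid finishing order for the others: T5, T6, T8.
Check, step by step:
  run T5 (it waits on nothing); releases m9
  run T6 (it waits on nothing); releases m17
  T8: everything it awaited (m9) is free; runs, freeing m3


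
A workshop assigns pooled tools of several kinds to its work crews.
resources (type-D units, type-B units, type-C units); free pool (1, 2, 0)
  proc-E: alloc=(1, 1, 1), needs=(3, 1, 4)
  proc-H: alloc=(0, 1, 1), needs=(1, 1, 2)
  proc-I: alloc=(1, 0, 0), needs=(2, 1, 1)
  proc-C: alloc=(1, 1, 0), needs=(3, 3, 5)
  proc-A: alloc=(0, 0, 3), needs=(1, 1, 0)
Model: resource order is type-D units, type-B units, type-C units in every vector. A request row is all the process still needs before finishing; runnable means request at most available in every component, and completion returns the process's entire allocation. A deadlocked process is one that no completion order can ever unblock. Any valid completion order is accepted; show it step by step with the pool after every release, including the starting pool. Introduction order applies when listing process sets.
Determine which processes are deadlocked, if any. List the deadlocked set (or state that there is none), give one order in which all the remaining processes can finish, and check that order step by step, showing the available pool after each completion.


Deadlocked: proc-E, proc-I and proc-C.
Key observation: the pool after proc-A, proc-H is (1, 3, 4); every surviving request exceeds it in type-D units, so progress ends there.
One completion order for the rest: proc-A, proc-H. Step-by-step check:
  pool = (1, 2, 0)
  run proc-A (needs (1, 1, 0), free (1, 2, 0)); after release of (0, 0, 3) the pool is (1, 2, 3)
  run proc-H (needs (1, 1, 2), free (1, 2, 3)); after release of (0, 1, 1) the pool is (1, 3, 4)
The stuck group stays short no matter what:
  proc-E still needs (3, 1, 4) but only (1, 3, 4) is free — short on type-D units
  proc-I still needs (2, 1, 1) but only (1, 3, 4) is free — short on type-D units
  proc-C still needs (3, 3, 5) but only (1, 3, 4) is free — short on type-D units and type-C units


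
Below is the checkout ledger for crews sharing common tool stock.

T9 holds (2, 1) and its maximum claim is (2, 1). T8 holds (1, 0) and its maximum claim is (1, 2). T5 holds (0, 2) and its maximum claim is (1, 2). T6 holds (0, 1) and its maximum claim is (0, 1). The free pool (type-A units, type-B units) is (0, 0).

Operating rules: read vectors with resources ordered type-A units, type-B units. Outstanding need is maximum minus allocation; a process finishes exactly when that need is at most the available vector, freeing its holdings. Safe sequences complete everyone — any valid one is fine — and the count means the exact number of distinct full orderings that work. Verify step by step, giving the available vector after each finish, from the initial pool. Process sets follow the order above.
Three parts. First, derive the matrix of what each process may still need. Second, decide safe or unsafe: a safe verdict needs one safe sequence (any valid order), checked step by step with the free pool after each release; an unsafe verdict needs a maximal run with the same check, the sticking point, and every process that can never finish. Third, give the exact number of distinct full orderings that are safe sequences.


(1) Outstanding need per process (order type-A units, type-B units):
  T9: (0, 0)
  T8: (0, 2)
  T5: (1, 0)
  T6: (0, 0)
(2) SAFE. One safe sequence: T9, T5, T6, T8.
Key observation: the order never hits an exact fit; T5 is the first step at the minimum slack of 1 on its requested resources ((1, 0), (2, 1) free).
Verifying each step:
  pool = (0, 0)
  T9: need (0, 0) fits (0, 0); releases (2, 1), pool now (2, 1)
  T5: need (1, 0) fits (2, 1); releases (0, 2), pool now (2, 3)
  T6: need (0, 0) fits (2, 3); releases (0, 1), pool now (2, 4)
  T8: need (0, 2) fits (2, 4); releases (1, 0), pool now (3, 4)
(3) The exact count: 6 of the possible complete orderings are safe sequences.


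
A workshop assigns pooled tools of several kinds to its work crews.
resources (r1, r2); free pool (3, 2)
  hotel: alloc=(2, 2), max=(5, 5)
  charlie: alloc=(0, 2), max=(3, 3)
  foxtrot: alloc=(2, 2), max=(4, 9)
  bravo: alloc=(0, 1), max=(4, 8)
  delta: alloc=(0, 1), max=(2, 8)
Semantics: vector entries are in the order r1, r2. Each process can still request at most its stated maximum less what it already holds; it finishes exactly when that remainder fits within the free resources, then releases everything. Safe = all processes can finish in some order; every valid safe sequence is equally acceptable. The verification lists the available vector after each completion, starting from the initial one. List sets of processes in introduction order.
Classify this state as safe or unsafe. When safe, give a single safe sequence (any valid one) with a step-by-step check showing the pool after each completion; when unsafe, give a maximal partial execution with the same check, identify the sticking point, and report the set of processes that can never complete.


The state is UNSAFE.
Key observation: once charlie, hotel finish, the pool peaks at (5, 6) — and every remaining process still needs more r2 than that.
Going as far as possible: charlie, hotel; after that, nothing fits. Walking it through:
  pool = (3, 2)
  run charlie (needs (3, 1), free (3, 2)); after release of (0, 2) the pool is (3, 4)
  run hotel (needs (3, 3), free (3, 4)); after release of (2, 2) the pool is (5, 6)
  foxtrot cannot run: need (2, 7) vs free (5, 6) (insufficient r2)
  bravo cannot run: need (4, 7) vs free (5, 6) (insufficient r2)
  delta cannot run: need (2, 7) vs free (5, 6) (insufficient r2)
Permanently blocked: foxtrot, bravo and delta.


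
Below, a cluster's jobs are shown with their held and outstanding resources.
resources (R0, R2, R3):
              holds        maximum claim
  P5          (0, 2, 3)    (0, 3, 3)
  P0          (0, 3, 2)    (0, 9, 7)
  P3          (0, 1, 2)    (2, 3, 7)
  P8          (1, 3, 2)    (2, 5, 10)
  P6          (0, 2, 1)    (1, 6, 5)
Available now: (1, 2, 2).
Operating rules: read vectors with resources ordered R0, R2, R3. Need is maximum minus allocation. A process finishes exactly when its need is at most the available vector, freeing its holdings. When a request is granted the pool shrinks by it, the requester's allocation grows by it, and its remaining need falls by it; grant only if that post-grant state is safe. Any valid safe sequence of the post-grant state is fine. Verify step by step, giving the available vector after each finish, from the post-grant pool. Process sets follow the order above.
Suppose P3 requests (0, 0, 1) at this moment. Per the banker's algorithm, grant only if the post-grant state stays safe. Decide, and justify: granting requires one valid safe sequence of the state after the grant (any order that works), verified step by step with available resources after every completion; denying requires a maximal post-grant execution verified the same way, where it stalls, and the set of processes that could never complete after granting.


DENY. Granting would leave the state unsafe.
Key observation: after P5, P6, P0 the pool peaks at (1, 9, 7), and each blocked process is short somewhere: P3 on R0; P8 on R3.
On the post-grant state, P5, P6, P0 is a maximal run — nothing extends it. Verifying each step:
  pool = (1, 2, 1)
  P5 needs (0, 1, 0) <= (1, 2, 1) -> finishes; pool += (0, 2, 3) = (1, 4, 4)
  P6 needs (1, 4, 4) <= (1, 4, 4) -> finishes; pool += (0, 2, 1) = (1, 6, 5)
  P0 needs (0, 6, 5) <= (1, 6, 5) -> finishes; pool += (0, 3, 2) = (1, 9, 7)
  P3 still needs (2, 2, 4) but only (1, 9, 7) is free — short on R0
  P8 still needs (1, 2, 8) but only (1, 9, 7) is free — short on R3
Post-grant, the permanently blocked set is P3 and P8.


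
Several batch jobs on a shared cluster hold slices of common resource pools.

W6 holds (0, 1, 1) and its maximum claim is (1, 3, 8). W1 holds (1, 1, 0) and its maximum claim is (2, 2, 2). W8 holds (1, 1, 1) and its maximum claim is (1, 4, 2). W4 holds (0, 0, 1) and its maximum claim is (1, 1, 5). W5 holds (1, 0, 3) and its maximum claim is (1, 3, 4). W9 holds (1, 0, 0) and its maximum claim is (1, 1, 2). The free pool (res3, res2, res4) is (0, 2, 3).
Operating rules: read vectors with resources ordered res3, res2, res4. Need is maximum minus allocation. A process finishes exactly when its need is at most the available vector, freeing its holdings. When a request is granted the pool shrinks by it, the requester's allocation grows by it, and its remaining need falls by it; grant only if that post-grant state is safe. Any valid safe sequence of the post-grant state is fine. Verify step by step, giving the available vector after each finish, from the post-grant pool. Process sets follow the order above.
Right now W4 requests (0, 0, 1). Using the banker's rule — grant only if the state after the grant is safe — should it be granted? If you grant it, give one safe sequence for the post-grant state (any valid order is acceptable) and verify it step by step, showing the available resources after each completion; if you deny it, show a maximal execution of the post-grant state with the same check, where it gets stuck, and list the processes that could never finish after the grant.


GRANT: granting preserves safety; a valid post-grant sequence is W9, W1, W5, W4, W6, W8.
Key observation: after the grant the pool drops to (0, 2, 2), which still lets W9 finish first and unwind the rest.
Step-by-step check of the post-grant state:
  pool = (0, 2, 2)
  run W9 (needs (0, 1, 2), free (0, 2, 2)); after release of (1, 0, 0) the pool is (1, 2, 2)
  run W1 (needs (1, 1, 2), free (1, 2, 2)); after release of (1, 1, 0) the pool is (2, 3, 2)
  run W5 (needs (0, 3, 1), free (2, 3, 2)); after release of (1, 0, 3) the pool is (3, 3, 5)
  run W4 (needs (1, 1, 3), free (3, 3, 5)); after release of (0, 0, 2) the pool is (3, 3, 7)
  run W6 (needs (1, 2, 7), free (3, 3, 7)); after release of (0, 1, 1) the pool is (3, 4, 8)
  run W8 (needs (0, 3, 1), free (3, 4, 8)); after release of (1, 1, 1) the pool is (4, 5, 9)


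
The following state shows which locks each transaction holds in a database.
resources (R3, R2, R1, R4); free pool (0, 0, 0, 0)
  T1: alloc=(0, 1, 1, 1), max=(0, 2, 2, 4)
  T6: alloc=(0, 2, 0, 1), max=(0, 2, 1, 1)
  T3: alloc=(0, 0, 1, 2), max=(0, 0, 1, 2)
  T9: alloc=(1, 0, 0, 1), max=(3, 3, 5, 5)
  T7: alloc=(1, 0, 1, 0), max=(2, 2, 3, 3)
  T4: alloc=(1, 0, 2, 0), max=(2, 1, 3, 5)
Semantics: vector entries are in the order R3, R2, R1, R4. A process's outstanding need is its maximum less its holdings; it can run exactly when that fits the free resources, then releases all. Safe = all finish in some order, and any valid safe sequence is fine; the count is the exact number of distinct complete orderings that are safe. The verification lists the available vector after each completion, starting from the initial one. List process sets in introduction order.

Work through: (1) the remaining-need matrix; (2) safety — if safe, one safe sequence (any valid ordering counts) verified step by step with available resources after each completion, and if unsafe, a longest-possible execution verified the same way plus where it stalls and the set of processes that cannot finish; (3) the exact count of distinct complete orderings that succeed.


(1) Need matrix, components ordered R3, R2, R1, R4:
  T1: (0, 1, 1, 3)
  T6: (0, 0, 1, 0)
  T3: (0, 0, 0, 0)
  T9: (2, 3, 5, 4)
  T7: (1, 2, 2, 3)
  T4: (1, 1, 1, 5)
(2) UNSAFE — no complete ordering exists.
Key observation: the pool after T3, T6, T1 is (0, 3, 2, 4); every surviving request exceeds it in R3, so progress ends there.
The run T3, T6, T1 cannot be extended any further. Walking it through:
  pool = (0, 0, 0, 0)
  run T3 (needs (0, 0, 0, 0), free (0, 0, 0, 0)); after release of (0, 0, 1, 2) the pool is (0, 0, 1, 2)
  run T6 (needs (0, 0, 1, 0), free (0, 0, 1, 2)); after release of (0, 2, 0, 1) the pool is (0, 2, 1, 3)
  run T1 (needs (0, 1, 1, 3), free (0, 2, 1, 3)); after release of (0, 1, 1, 1) the pool is (0, 3, 2, 4)
  T9 still needs (2, 3, 5, 4) but only (0, 3, 2, 4) is free — short on R3 and R1
  T7 still needs (1, 2, 2, 3) but only (0, 3, 2, 4) is free — short on R3
  T4 still needs (1, 1, 1, 5) but only (0, 3, 2, 4) is free — short on R3 and R4
Processes that can never finish: T9, T7 and T4.
(3) Precisely 0 of the possible complete orderings are safe sequences.


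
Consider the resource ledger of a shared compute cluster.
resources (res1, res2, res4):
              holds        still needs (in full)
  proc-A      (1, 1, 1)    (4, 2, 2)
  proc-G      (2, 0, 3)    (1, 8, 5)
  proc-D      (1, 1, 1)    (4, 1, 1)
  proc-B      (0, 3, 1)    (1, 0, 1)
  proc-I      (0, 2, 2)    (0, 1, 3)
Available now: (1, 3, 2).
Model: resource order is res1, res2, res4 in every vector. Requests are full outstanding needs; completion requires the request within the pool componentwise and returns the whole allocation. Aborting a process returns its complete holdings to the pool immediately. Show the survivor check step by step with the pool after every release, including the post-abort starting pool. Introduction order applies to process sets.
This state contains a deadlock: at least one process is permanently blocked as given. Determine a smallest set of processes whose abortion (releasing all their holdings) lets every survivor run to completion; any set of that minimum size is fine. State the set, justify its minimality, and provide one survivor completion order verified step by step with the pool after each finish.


Minimum abort set: proc-D.
Key observation: the returned (1, 1, 1) from proc-D is what brings proc-A — unrunnable before, under any order — into play at step 4.
Why nothing smaller works: aborting no one leaves the state deadlocked as given.
Survivors finish in the order: proc-B, proc-I, proc-G, proc-A. Verifying each step (pool after the aborts first):
  pool = (2, 4, 3)
  proc-B needs (1, 0, 1) <= (2, 4, 3) -> finishes; pool += (0, 3, 1) = (2, 7, 4)
  proc-I needs (0, 1, 3) <= (2, 7, 4) -> finishes; pool += (0, 2, 2) = (2, 9, 6)
  proc-G needs (1, 8, 5) <= (2, 9, 6) -> finishes; pool += (2, 0, 3) = (4, 9, 9)
  proc-A needs (4, 2, 2) <= (4, 9, 9) -> finishes; pool += (1, 1, 1) = (5, 10, 10)


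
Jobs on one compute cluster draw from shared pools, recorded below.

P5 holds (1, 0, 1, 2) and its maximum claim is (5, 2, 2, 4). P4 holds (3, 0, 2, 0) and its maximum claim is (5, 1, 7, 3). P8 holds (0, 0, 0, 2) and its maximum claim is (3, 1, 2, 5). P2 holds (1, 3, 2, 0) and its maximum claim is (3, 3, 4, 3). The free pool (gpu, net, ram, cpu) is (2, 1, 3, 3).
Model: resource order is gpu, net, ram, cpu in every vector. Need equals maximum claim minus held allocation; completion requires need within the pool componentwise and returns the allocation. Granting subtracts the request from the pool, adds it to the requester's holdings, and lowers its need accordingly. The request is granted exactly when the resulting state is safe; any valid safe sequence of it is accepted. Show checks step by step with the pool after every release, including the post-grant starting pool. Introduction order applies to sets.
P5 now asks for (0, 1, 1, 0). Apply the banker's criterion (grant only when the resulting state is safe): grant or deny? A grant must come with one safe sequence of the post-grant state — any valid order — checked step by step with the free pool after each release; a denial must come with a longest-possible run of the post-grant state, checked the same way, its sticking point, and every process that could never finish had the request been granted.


DENY: after the grant no complete ordering would exist.
Key observation: after P2, P8 the pool peaks at (3, 3, 4, 5), and each blocked process is short somewhere: P5 on gpu; P4 on ram.
Pretend the grant happened; the run P2, P8 goes as far as possible. Verifying each step:
  pool = (2, 0, 2, 3)
  P2: need (2, 0, 2, 3) fits (2, 0, 2, 3); releases (1, 3, 2, 0), pool now (3, 3, 4, 3)
  P8: need (3, 1, 2, 3) fits (3, 3, 4, 3); releases (0, 0, 0, 2), pool now (3, 3, 4, 5)
  blocked: P5 wants (4, 1, 0, 2), pool (3, 3, 4, 5) — not enough gpu
  blocked: P4 wants (2, 1, 5, 3), pool (3, 3, 4, 5) — not enough ram
Had the request been granted, P5 and P4 could never finish.


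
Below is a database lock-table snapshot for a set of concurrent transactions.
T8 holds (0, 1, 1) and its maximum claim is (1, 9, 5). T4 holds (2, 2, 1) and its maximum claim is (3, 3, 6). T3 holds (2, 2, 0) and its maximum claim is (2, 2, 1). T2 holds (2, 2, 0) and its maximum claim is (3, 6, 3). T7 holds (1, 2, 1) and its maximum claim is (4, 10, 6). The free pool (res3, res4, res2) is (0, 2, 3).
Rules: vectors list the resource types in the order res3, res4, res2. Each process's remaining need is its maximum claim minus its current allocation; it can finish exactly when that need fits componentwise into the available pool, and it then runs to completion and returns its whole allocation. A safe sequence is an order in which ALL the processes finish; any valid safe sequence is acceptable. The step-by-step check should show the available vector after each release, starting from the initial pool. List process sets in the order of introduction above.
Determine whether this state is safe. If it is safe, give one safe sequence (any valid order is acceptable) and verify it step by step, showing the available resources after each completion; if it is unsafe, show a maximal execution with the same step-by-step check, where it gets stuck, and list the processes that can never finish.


UNSAFE — no complete ordering exists.
Key observation: after T3, T2 complete, (4, 6, 3) is the best the pool ever gets, yet each leftover process wants more res2.
The run T3, T2 cannot be extended any further. Walking it through:
  pool = (0, 2, 3)
  T3 needs (0, 0, 1) <= (0, 2, 3) -> finishes; pool += (2, 2, 0) = (2, 4, 3)
  T2 needs (1, 4, 3) <= (2, 4, 3) -> finishes; pool += (2, 2, 0) = (4, 6, 3)
  blocked: T8 wants (1, 8, 4), pool (4, 6, 3) — not enough res4 and res2
  blocked: T4 wants (1, 1, 5), pool (4, 6, 3) — not enough res2
  blocked: T7 wants (3, 8, 5), pool (4, 6, 3) — not enough res4 and res2
Never able to finish: T8, T4 and T7.


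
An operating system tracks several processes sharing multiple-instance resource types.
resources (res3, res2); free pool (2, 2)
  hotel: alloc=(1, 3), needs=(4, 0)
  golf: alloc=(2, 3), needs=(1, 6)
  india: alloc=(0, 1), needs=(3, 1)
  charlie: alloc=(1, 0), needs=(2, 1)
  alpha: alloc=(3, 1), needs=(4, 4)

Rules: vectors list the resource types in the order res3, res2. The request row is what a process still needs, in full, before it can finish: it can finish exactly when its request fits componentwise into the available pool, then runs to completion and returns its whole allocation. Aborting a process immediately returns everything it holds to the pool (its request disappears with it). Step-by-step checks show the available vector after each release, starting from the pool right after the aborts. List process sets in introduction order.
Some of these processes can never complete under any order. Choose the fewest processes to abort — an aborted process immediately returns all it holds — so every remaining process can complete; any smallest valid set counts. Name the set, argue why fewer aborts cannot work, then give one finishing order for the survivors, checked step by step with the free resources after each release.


Abort alpha.
Key observation: no ordering could ever have run hotel before the abort of alpha; with (3, 1) back in the pool it fits at step 1.
Minimality: the empty abort set fails — the state is deadlocked as it stands.
Survivors finish in the order: hotel, india, charlie, golf. Step-by-step check (pool after the aborts first):
  pool = (5, 3)
  hotel: need (4, 0) fits (5, 3); releases (1, 3), pool now (6, 6)
  india: need (3, 1) fits (6, 6); releases (0, 1), pool now (6, 7)
  charlie: need (2, 1) fits (6, 7); releases (1, 0), pool now (7, 7)
  golf: need (1, 6) fits (7, 7); releases (2, 3), pool now (9, 10)


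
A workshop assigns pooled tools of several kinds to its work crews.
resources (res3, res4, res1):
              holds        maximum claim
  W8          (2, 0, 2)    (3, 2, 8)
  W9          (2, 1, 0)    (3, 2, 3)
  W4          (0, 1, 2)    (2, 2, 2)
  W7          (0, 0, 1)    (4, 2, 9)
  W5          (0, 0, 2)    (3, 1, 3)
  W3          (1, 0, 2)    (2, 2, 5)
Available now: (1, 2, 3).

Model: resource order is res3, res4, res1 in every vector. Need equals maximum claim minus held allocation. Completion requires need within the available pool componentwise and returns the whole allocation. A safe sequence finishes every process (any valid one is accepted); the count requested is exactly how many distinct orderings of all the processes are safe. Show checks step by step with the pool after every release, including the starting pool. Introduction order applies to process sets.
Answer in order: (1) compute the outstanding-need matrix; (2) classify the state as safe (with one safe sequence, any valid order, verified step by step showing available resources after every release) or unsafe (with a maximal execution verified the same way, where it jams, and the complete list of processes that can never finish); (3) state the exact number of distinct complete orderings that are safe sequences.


(1) Remaining need (order res3, res4, res1):
  W8: (1, 2, 6)
  W9: (1, 1, 3)
  W4: (2, 1, 0)
  W7: (4, 2, 8)
  W5: (3, 1, 1)
  W3: (1, 2, 3)
(2) SAFE, for example via the order W9, W5, W4, W8, W3, W7.
Key observation: reading the order forward, W9 is the first process whose need (1, 1, 3) meets the free pool (1, 2, 3) exactly on a resource it requests.
Check, step by step:
  pool = (1, 2, 3)
  W9 needs (1, 1, 3) <= (1, 2, 3) -> finishes; pool += (2, 1, 0) = (3, 3, 3)
  W5 needs (3, 1, 1) <= (3, 3, 3) -> finishes; pool += (0, 0, 2) = (3, 3, 5)
  W4 needs (2, 1, 0) <= (3, 3, 5) -> finishes; pool += (0, 1, 2) = (3, 4, 7)
  W8 needs (1, 2, 6) <= (3, 4, 7) -> finishes; pool += (2, 0, 2) = (5, 4, 9)
  W3 needs (1, 2, 3) <= (5, 4, 9) -> finishes; pool += (1, 0, 2) = (6, 4, 11)
  W7 needs (4, 2, 8) <= (6, 4, 11) -> finishes; pool += (0, 0, 1) = (6, 4, 12)
(3) Precisely 42 of the possible complete orderings are safe sequences.


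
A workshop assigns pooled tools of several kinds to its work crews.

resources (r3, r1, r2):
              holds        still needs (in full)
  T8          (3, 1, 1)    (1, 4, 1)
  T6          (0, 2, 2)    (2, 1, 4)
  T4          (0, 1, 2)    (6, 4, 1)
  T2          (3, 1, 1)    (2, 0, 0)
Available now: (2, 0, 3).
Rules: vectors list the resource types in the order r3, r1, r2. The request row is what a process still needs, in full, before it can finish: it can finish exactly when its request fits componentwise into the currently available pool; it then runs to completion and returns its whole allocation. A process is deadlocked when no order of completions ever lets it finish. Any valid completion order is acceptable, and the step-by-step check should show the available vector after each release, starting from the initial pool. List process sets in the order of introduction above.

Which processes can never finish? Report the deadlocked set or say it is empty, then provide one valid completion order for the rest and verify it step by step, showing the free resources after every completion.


The deadlocked set is T8 and T4.
Key observation: the pool after T2, T6 is (5, 3, 6); every surviving request exceeds it in r1, so progress ends there.
A valid finishing order for the others: T2, T6. Verifying each step:
  pool = (2, 0, 3)
  run T2 (needs (2, 0, 0), free (2, 0, 3)); after release of (3, 1, 1) the pool is (5, 1, 4)
  run T6 (needs (2, 1, 4), free (5, 1, 4)); after release of (0, 2, 2) the pool is (5, 3, 6)
The blocked processes can never fit:
  blocked: T8 wants (1, 4, 1), pool (5, 3, 6) — not enough r1
  blocked: T4 wants (6, 4, 1), pool (5, 3, 6) — not enough r3 and r1


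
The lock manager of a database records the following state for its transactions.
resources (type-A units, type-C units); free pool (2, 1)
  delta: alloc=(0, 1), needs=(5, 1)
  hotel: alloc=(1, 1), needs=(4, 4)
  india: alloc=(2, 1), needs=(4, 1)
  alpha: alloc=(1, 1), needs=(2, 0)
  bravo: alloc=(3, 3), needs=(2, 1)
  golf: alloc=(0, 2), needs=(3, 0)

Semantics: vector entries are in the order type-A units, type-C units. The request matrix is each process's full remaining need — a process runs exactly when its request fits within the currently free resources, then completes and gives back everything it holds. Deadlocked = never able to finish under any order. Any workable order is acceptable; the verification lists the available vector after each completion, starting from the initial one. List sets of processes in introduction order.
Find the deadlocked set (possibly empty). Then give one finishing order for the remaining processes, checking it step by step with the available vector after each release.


Nothing here is deadlocked.
Key observation: starting with bravo, each completion frees enough for the next — no one is permanently blocked.
A valid finishing order for the others: bravo, hotel, india, delta, golf, alpha. Walking it through:
  pool = (2, 1)
  bravo needs (2, 1) <= (2, 1) -> finishes; pool += (3, 3) = (5, 4)
  hotel needs (4, 4) <= (5, 4) -> finishes; pool += (1, 1) = (6, 5)
  india needs (4, 1) <= (6, 5) -> finishes; pool += (2, 1) = (8, 6)
  delta needs (5, 1) <= (8, 6) -> finishes; pool += (0, 1) = (8, 7)
  golf needs (3, 0) <= (8, 7) -> finishes; pool += (0, 2) = (8, 9)
  alpha needs (2, 0) <= (8, 9) -> finishes; pool += (1, 1) = (9, 10)


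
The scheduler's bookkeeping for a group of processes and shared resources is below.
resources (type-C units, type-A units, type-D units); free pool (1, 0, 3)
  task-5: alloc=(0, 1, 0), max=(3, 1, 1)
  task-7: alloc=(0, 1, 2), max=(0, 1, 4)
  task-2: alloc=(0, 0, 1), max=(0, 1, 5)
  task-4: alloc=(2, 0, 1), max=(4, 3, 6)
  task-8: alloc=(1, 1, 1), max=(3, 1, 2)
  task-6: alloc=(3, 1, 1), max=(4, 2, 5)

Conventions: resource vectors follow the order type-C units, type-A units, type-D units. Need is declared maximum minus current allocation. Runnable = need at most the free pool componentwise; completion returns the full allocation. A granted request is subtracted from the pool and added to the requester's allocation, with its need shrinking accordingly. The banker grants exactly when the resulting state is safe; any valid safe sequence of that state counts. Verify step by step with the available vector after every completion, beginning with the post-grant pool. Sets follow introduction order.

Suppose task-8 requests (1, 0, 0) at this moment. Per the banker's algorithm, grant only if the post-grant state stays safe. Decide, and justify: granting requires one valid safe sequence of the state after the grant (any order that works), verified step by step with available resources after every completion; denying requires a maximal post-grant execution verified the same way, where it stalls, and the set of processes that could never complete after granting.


DENY: after the grant no complete ordering would exist.
Key observation: task-7, task-2 can finish, but then (0, 1, 6) is all there is, and the blocked group's type-C units demands exceed it.
After a pretend grant, a maximal execution: task-7, task-2 — then nothing else fits. Walking it through:
  pool = (0, 0, 3)
  run task-7 (needs (0, 0, 2), free (0, 0, 3)); after release of (0, 1, 2) the pool is (0, 1, 5)
  run task-2 (needs (0, 1, 4), free (0, 1, 5)); after release of (0, 0, 1) the pool is (0, 1, 6)
  task-5 still needs (3, 0, 1) but only (0, 1, 6) is free — short on type-C units
  task-4 still needs (2, 3, 5) but only (0, 1, 6) is free — short on type-C units and type-A units
  task-8 still needs (1, 0, 1) but only (0, 1, 6) is free — short on type-C units
  task-6 still needs (1, 1, 4) but only (0, 1, 6) is free — short on type-C units
Processes that could never finish after the grant: task-5, task-4, task-8 and task-6.


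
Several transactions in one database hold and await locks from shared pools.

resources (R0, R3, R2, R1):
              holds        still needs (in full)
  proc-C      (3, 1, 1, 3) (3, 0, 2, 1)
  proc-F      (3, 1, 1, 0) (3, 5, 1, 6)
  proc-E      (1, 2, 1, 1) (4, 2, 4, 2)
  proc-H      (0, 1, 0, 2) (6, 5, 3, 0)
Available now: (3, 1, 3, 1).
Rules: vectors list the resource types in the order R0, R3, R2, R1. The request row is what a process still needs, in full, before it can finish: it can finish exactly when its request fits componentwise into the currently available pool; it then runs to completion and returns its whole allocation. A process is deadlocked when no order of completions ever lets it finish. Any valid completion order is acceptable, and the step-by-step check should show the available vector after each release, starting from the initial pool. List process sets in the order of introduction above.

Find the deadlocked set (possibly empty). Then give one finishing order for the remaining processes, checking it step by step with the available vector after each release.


Deadlocked: proc-F and proc-H.
Key observation: once proc-C, proc-E finish, the pool peaks at (7, 4, 5, 5) — and every remaining process still needs more R3 than that.
The rest can finish in the order proc-C, proc-E. Step-by-step check:
  pool = (3, 1, 3, 1)
  run proc-C (needs (3, 0, 2, 1), free (3, 1, 3, 1)); after release of (3, 1, 1, 3) the pool is (6, 2, 4, 4)
  run proc-E (needs (4, 2, 4, 2), free (6, 2, 4, 4)); after release of (1, 2, 1, 1) the pool is (7, 4, 5, 5)
None of the blocked processes ever fits:
  proc-F cannot run: need (3, 5, 1, 6) vs free (7, 4, 5, 5) (insufficient R3 and R1)
  proc-H cannot run: need (6, 5, 3, 0) vs free (7, 4, 5, 5) (insufficient R3)


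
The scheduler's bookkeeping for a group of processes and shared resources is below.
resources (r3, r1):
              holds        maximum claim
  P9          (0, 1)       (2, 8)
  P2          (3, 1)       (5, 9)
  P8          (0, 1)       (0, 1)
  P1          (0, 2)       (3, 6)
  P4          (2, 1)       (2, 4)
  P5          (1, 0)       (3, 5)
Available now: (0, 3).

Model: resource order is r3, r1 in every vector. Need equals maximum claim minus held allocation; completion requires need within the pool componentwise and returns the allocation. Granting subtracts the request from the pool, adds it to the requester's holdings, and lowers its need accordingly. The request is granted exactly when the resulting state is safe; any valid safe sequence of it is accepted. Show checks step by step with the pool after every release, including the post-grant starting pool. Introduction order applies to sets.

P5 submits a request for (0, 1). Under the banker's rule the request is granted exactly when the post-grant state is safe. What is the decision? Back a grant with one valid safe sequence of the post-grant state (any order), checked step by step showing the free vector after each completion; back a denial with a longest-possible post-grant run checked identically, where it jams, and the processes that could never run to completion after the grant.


GRANT — the state after the grant stays safe, e.g. via P8, P4, P5, P1, P9, P2.
Key observation: granting shrinks the pool to (0, 2), yet P8 still fits and the chain goes through.
Step-by-step check of the post-grant state:
  pool = (0, 2)
  P8 needs (0, 0) <= (0, 2) -> finishes; pool += (0, 1) = (0, 3)
  P4 needs (0, 3) <= (0, 3) -> finishes; pool += (2, 1) = (2, 4)
  P5 needs (2, 4) <= (2, 4) -> finishes; pool += (1, 1) = (3, 5)
  P1 needs (3, 4) <= (3, 5) -> finishes; pool += (0, 2) = (3, 7)
  P9 needs (2, 7) <= (3, 7) -> finishes; pool += (0, 1) = (3, 8)
  P2 needs (2, 8) <= (3, 8) -> finishes; pool += (3, 1) = (6, 9)


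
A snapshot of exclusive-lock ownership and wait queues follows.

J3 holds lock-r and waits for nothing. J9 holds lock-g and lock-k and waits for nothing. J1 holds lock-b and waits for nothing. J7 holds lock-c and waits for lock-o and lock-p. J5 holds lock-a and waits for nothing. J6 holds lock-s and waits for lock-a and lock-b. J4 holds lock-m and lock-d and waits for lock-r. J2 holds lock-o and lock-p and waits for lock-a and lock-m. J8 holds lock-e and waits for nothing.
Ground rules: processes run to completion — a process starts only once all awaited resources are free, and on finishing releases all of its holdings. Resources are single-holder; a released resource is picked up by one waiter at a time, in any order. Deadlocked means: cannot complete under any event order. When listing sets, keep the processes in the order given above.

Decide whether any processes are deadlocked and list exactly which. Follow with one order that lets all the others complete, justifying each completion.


No process is deadlocked.
Key observation: all waits point, directly or indirectly, at processes that can finish, so nothing is permanently blocked.
The rest can finish in the order J9, J3, J5, J8, J4, J2, J1, J6, J7.
Check, step by step:
  J9 waits on nothing -> runs at once and releases lock-g and lock-k
  J3 waits on nothing -> runs at once and releases lock-r
  J5 waits on nothing -> runs at once and releases lock-a
  J8 waits on nothing -> runs at once and releases lock-e
  run J4 (all its waits — lock-r — are resolved); releases lock-m and lock-d
  run J2 (all its waits — lock-a and lock-m — are resolved); releases lock-o and lock-p
  J1 waits on nothing -> runs at once and releases lock-b
  run J6 (all its waits — lock-a and lock-b — are resolved); releases lock-s
  run J7 (all its waits — lock-o and lock-p — are resolved); releases lock-c


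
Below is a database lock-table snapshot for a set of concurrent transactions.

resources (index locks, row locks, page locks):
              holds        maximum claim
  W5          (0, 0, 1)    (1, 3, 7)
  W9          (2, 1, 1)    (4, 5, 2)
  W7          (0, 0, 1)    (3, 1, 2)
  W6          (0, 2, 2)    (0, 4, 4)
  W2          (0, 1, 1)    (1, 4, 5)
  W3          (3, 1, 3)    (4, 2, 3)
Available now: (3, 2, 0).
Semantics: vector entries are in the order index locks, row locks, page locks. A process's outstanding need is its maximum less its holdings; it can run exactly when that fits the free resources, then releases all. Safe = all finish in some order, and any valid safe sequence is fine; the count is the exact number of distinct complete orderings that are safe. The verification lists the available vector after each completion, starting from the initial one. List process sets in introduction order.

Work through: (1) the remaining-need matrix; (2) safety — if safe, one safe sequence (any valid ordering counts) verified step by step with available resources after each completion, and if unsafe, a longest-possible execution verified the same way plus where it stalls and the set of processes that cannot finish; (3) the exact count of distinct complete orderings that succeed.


(1) Remaining need (order index locks, row locks, page locks):
  W5: (1, 3, 6)
  W9: (2, 4, 1)
  W7: (3, 1, 1)
  W6: (0, 2, 2)
  W2: (1, 3, 4)
  W3: (1, 1, 0)
(2) The state is SAFE; one workable sequence: W3, W6, W9, W7, W5, W2.
Key observation: every step clears its requested resources with room to spare; the minimum clearance is 1, first at W3 — (1, 1, 0) vs (3, 2, 0) free.
Verifying each step:
  pool = (3, 2, 0)
  W3 needs (1, 1, 0) <= (3, 2, 0) -> finishes; pool += (3, 1, 3) = (6, 3, 3)
  W6 needs (0, 2, 2) <= (6, 3, 3) -> finishes; pool += (0, 2, 2) = (6, 5, 5)
  W9 needs (2, 4, 1) <= (6, 5, 5) -> finishes; pool += (2, 1, 1) = (8, 6, 6)
  W7 needs (3, 1, 1) <= (8, 6, 6) -> finishes; pool += (0, 0, 1) = (8, 6, 7)
  W5 needs (1, 3, 6) <= (8, 6, 7) -> finishes; pool += (0, 0, 1) = (8, 6, 8)
  W2 needs (1, 3, 4) <= (8, 6, 8) -> finishes; pool += (0, 1, 1) = (8, 7, 9)
(3) Precisely 28 of the possible complete orderings are safe sequences.


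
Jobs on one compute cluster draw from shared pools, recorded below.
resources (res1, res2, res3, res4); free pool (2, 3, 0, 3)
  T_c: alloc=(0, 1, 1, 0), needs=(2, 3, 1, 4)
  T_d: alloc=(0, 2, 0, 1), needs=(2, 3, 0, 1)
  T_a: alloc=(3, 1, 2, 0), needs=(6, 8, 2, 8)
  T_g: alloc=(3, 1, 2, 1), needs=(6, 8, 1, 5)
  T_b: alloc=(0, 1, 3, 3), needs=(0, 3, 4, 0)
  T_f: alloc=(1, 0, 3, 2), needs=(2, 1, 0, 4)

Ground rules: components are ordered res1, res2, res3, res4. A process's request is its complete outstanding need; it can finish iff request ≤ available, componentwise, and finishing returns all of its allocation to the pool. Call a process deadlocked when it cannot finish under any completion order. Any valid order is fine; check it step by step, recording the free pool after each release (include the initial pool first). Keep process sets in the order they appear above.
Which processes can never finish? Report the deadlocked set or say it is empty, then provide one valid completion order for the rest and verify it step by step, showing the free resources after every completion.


Deadlocked: T_a and T_g.
Key observation: the pool after T_d, T_f, T_c, T_b is (3, 7, 7, 9); every surviving request exceeds it in res1, so progress ends there.
One completion order for the rest: T_d, T_f, T_c, T_b. Step-by-step check:
  pool = (2, 3, 0, 3)
  run T_d (needs (2, 3, 0, 1), free (2, 3, 0, 3)); after release of (0, 2, 0, 1) the pool is (2, 5, 0, 4)
  run T_f (needs (2, 1, 0, 4), free (2, 5, 0, 4)); after release of (1, 0, 3, 2) the pool is (3, 5, 3, 6)
  run T_c (needs (2, 3, 1, 4), free (3, 5, 3, 6)); after release of (0, 1, 1, 0) the pool is (3, 6, 4, 6)
  run T_b (needs (0, 3, 4, 0), free (3, 6, 4, 6)); after release of (0, 1, 3, 3) the pool is (3, 7, 7, 9)
None of the blocked processes ever fits:
  blocked: T_a wants (6, 8, 2, 8), pool (3, 7, 7, 9) — not enough res1 and res2
  blocked: T_g wants (6, 8, 1, 5), pool (3, 7, 7, 9) — not enough res1 and res2
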